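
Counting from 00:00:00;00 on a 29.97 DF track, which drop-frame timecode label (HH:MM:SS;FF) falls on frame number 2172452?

Each 10-minute DF block holds 10 × 60 × 30 − 9 × 2 = 17982 frames. 2172452 ÷ 17982 → 120 full blocks, remainder 14612.
Within the partial block the first minute is 1800 frames and each further minute 1798, so 8 further minute boundaries passed. Total skipped labels = 18 × 120 + 2 × 8 = 2176.
Non-drop label index = 2172452 + 2176 = 2174628; at 30 labels/s that is 20:08:07:18, i.e. DF 20:08:07;18.

20:08:07;18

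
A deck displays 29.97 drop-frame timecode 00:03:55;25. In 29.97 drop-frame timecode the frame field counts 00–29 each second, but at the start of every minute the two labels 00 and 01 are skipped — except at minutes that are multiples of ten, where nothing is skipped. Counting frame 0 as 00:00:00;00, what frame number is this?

Complete 10-minute blocks: 0, each 17982 frames → 0.
Remaining 3 whole minutes in the current block: 1800 + 2 × 1798 = 5396 frames.
Within the current minute: 55 × 30 + 25 − 2 = 1673 (labels ;00/;01 skipped at this minute). Total = 0 + 5396 + 1673 = 7069.

7069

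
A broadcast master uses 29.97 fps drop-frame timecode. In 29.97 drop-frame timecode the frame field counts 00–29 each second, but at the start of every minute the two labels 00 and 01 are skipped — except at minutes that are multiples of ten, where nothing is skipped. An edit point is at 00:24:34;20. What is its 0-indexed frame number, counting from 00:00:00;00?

44196

Complete 10-minute blocks: 2, each 17982 frames → 35964.
Remaining 4 whole minutes in the current block: 1800 + 3 × 1798 = 7194 frames.
Within the current minute: 34 × 30 + 20 − 2 = 1038 (labels ;00/;01 skipped at this minute). Total = 35964 + 7194 + 1038 = 44196.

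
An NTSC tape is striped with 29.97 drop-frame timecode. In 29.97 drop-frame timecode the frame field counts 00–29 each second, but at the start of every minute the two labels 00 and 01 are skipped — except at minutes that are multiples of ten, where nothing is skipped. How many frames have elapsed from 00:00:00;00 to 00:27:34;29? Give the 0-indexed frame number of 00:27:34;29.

49599

As if non-drop at 30 labels/s: (0 × 3600 + 27 × 60 + 34) × 30 + 29 = 49649.
Minute boundaries passed: 27; those not divisible by 10: 27 − 2 = 25; dropped labels = 2 × 25 = 50.
Actual frame index = 49649 − 50 = 49599.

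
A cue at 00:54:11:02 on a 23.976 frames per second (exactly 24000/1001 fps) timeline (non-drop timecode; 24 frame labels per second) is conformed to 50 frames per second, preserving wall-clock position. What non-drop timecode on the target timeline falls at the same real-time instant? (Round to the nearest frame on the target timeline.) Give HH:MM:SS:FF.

Source frame index: (0×3600 + 54×60 + 11) × 24 + 2 = 78026.
Real time: 78026 / (24000/1001) = 39052013/12000 s.
Target frame: (39052013/12000) × (50) = 39052013/240 ≈ 162716.721 → 162717.
At 50 labels/s: frame 162717 → 00:54:14:17.

00:54:14:17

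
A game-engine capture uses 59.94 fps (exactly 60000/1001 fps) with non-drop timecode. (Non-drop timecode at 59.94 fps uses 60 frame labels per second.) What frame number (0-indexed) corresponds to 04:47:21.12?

Total seconds to the label: (4 × 3600 + 47 × 60 + 21) = 17241.
Frame index = 17241 × 60 + 12 = 1034472.

1034472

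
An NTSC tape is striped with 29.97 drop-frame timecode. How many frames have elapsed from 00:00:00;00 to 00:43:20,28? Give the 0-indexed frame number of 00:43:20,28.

77950

As if non-drop at 30 labels/s: (0 × 3600 + 43 × 60 + 20) × 30 + 28 = 78028.
Minute boundaries passed: 43; those not divisible by 10: 43 − 4 = 39; dropped labels = 2 × 39 = 78.
Actual frame index = 78028 − 78 = 77950.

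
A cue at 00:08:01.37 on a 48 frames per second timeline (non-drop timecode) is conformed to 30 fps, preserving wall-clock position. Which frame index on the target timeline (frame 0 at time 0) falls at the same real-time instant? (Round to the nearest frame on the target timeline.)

frame 14453

Source frame index: (0×3600 + 8×60 + 1) × 48 + 37 = 23125.
Real time: 23125 / (48) = 23125/48 s.
Target frame: (23125/48) × (30) = 115625/8 ≈ 14453.125 → 14453.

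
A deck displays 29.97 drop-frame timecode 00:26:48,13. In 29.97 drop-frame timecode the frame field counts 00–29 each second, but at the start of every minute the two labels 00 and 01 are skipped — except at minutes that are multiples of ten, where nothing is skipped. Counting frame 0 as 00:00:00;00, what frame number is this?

48205

Complete 10-minute blocks: 2, each 17982 frames → 35964.
Remaining 6 whole minutes in the current block: 1800 + 5 × 1798 = 10790 frames.
Within the current minute: 48 × 30 + 13 − 2 = 1451 (labels ;00/;01 skipped at this minute). Total = 35964 + 10790 + 1451 = 48205.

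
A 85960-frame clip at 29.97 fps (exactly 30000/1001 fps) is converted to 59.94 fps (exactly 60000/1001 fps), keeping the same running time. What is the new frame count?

Target frames = source frames × (target rate / source rate) = 85960 × (60000/1001)/(30000/1001) = 85960 × 2 = 171920.

171920 frames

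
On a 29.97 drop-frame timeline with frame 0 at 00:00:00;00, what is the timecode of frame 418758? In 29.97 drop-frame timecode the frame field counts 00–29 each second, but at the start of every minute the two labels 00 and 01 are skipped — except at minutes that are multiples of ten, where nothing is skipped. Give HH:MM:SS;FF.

Ten DF minutes hold 17982 frames, so frame 418758 lies in block 23 (frames 413586–431567) with 5172 frames into that block.
The block's first minute is 1800 frames and the rest 1798 each; 5172 frames reaches minute 2, so 23 × 18 + 2 × 2 = 418 labels have been skipped so far.
Adding those back, label number 418758 + 418 = 419176 at 30 labels/s is 13972 s + 16 f = 3 h 52 min 52 s frame 16, i.e. 03:52:52;16.

03:52:52;16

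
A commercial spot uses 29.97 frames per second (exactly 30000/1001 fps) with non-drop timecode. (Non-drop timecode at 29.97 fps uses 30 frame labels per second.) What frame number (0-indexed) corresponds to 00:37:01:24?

66654

Total seconds to the label: (0 × 3600 + 37 × 60 + 1) = 2221.
Frame index = 2221 × 30 + 24 = 66654.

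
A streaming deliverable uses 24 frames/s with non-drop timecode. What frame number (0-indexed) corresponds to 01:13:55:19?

Total seconds to the label: (1 × 3600 + 13 × 60 + 55) = 4435.
Frame index = 4435 × 24 + 19 = 106459.

frame 106459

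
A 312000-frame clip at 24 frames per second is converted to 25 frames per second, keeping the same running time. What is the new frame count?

325000 frames

Target frames = source frames × (target rate / source rate) = 312000 × (25)/(24) = 312000 × 25/24 = 325000.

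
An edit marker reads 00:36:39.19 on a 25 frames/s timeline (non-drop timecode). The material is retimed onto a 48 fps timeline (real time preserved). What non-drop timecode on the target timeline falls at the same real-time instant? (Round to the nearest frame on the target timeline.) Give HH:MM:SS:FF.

00:36:39:36

Source frame index: (0×3600 + 36×60 + 39) × 25 + 19 = 54994.
Real time: 54994 / (25) = 54994/25 s.
Target frame: (54994/25) × (48) = 2639712/25 ≈ 105588.480 → 105588.
At 48 labels/s: frame 105588 → 00:36:39:36.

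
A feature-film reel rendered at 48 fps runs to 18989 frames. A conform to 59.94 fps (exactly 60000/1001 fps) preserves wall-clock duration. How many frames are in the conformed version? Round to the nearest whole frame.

23713 frames

Frames at target rate = 18989 × (60000/1001) / (48) = 23736250/1001 ≈ 23712.537.
Nearest whole frame: 23713.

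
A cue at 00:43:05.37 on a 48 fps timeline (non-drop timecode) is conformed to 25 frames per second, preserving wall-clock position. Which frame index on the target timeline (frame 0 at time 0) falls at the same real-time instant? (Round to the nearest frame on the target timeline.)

Source frame index: (0×3600 + 43×60 + 5) × 48 + 37 = 124117.
Real time: 124117 / (48) = 124117/48 s.
Target frame: (124117/48) × (25) = 3102925/48 ≈ 64644.271 → 64644.

frame 64644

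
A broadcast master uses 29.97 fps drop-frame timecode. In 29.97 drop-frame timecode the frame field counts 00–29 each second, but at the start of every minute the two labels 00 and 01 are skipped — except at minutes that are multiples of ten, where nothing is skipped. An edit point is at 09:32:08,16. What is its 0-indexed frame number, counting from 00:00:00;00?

Complete 10-minute blocks: 57, each 17982 frames → 1024974.
Remaining 2 whole minutes in the current block: 1800 + 1 × 1798 = 3598 frames.
Within the current minute: 8 × 30 + 16 − 2 = 254 (labels ;00/;01 skipped at this minute). Total = 1024974 + 3598 + 254 = 1028826.

1028826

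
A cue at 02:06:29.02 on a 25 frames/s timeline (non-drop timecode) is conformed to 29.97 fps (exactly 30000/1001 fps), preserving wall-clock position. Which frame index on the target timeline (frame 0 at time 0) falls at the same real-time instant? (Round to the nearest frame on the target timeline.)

Source frame index: (2×3600 + 6×60 + 29) × 25 + 2 = 189727.
Real time: 189727 / (25) = 189727/25 s.
Target frame: (189727/25) × (30000/1001) = 227672400/1001 ≈ 227444.955 → 227445.

frame 227445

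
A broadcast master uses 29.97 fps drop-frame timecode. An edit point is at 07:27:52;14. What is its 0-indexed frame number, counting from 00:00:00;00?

805368

As if non-drop at 30 labels/s: (7 × 3600 + 27 × 60 + 52) × 30 + 14 = 806174.
Minute boundaries passed: 447; those not divisible by 10: 447 − 44 = 403; dropped labels = 2 × 403 = 806.
Actual frame index = 806174 − 806 = 805368.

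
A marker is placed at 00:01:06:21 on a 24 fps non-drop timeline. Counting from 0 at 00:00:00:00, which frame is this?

Total seconds to the label: (0 × 3600 + 1 × 60 + 6) = 66.
Frame index = 66 × 24 + 21 = 1605.

frame 1605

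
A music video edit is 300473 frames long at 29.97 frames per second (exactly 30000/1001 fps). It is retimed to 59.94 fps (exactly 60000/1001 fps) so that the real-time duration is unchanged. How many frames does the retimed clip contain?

Frames at target rate = 300473 × (60000/1001) / (30000/1001) = 600946.

600946 frames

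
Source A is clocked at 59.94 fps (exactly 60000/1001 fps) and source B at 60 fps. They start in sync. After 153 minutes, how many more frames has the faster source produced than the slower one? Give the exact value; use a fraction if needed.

550800/1001 frames

153 min = 9180 s.
A emits 60000/1001 × 9180 = 550800000/1001 frames; B emits 60 × 9180 = 550800.
Difference = 550800/1001 frames (≈ 550.2498); B is ahead of A.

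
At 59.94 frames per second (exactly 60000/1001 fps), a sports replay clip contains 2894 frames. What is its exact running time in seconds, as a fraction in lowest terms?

Running time = 2894 ÷ (60000/1001) = 2894 × 1001/60000 = 1448447/30000 s.

1448447/30000 seconds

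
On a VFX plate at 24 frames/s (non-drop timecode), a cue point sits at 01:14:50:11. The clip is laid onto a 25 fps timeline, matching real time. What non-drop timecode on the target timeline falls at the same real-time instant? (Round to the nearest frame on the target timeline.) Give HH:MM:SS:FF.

Source frame index: (1×3600 + 14×60 + 50) × 24 + 11 = 107771.
Real time: 107771 / (24) = 107771/24 s.
Target frame: (107771/24) × (25) = 2694275/24 ≈ 112261.458 → 112261.
At 25 labels/s: frame 112261 → 01:14:50:11.

01:14:50:11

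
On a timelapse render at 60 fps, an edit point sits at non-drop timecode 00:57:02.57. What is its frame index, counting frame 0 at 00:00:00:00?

Total seconds to the label: (0 × 3600 + 57 × 60 + 2) = 3422.
Frame index = 3422 × 60 + 57 = 205377.

205377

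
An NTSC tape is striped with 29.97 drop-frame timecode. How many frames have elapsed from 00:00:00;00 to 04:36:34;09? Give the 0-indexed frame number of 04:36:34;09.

Complete 10-minute blocks: 27, each 17982 frames → 485514.
Remaining 6 whole minutes in the current block: 1800 + 5 × 1798 = 10790 frames.
Within the current minute: 34 × 30 + 9 − 2 = 1027 (labels ;00/;01 skipped at this minute). Total = 485514 + 10790 + 1027 = 497331.

497331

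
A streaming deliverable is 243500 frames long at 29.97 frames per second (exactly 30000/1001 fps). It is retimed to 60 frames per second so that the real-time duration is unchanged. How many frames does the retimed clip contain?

487487 frames

Target frames = source frames × (target rate / source rate) = 243500 × (60)/(30000/1001) = 243500 × 1001/500 = 487487.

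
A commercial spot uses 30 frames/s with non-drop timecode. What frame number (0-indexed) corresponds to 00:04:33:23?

Total seconds to the label: (0 × 3600 + 4 × 60 + 33) = 273.
Frame index = 273 × 30 + 23 = 8213.

frame 8213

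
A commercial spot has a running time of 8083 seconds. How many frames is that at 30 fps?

Frames = 8083 × 30 = 242490.

242490 frames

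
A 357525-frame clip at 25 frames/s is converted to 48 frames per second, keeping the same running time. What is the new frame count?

Target frames = source frames × (target rate / source rate) = 357525 × (48)/(25) = 357525 × 48/25 = 686448.

686448 frames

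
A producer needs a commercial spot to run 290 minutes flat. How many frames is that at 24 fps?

417600 frames

290 min = 17400 s.
Frames = 17400 × 24 = 417600.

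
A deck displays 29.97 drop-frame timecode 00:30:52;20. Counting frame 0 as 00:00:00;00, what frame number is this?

Complete 10-minute blocks: 3, each 17982 frames → 53946.
Remaining 0 whole minutes in the current block: 0 frames.
Within the current minute: 52 × 30 + 20 = 1580. Total = 53946 + 0 + 1580 = 55526.

55526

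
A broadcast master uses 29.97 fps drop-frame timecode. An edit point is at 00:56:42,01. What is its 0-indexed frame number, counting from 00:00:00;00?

101959

Complete 10-minute blocks: 5, each 17982 frames → 89910.
Remaining 6 whole minutes in the current block: 1800 + 5 × 1798 = 10790 frames.
Within the current minute: 42 × 30 + 1 − 2 = 1259 (labels ;00/;01 skipped at this minute). Total = 89910 + 10790 + 1259 = 101959.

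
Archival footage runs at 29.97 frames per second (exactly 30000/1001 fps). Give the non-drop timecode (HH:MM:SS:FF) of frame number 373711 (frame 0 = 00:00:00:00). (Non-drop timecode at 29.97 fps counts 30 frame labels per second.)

03:27:37:01

373711 ÷ 30 = 12457 full seconds, remainder 1 frame.
12457 s = 3 h 27 min 37 s.
Timecode: 03:27:37:01.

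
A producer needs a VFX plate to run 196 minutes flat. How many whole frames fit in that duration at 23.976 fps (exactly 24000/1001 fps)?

196 min = 11760 s.
Frames = 11760 × 24000/1001 = 40320000/143 ≈ 281958.0420.
Complete frames: 281958.

281958 frames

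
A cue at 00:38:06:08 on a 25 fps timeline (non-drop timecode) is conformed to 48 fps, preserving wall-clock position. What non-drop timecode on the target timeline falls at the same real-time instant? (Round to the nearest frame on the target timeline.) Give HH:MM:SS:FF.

00:38:06:15

Source frame index: (0×3600 + 38×60 + 6) × 25 + 8 = 57158.
Real time: 57158 / (25) = 57158/25 s.
Target frame: (57158/25) × (48) = 2743584/25 ≈ 109743.360 → 109743.
At 48 labels/s: frame 109743 → 00:38:06:15.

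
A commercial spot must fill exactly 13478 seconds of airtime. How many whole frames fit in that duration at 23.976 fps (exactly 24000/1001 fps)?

323148 frames

Frames = 13478 × 24000/1001 = 323472000/1001 ≈ 323148.8511.
Complete frames: 323148.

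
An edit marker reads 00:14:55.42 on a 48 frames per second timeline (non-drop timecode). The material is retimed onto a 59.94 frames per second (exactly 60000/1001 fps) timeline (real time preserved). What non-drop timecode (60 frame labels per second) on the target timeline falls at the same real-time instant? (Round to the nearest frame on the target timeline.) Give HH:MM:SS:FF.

00:14:54:59

Source frame index: (0×3600 + 14×60 + 55) × 48 + 42 = 43002.
Real time: 43002 / (48) = 7167/8 s.
Target frame: (7167/8) × (60000/1001) = 53752500/1001 ≈ 53698.801 → 53699.
At 60 labels/s: frame 53699 → 00:14:54:59.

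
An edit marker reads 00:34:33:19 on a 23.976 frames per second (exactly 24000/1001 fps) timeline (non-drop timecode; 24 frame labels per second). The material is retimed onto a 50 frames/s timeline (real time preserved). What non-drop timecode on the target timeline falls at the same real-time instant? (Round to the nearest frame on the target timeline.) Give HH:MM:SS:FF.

Source frame index: (0×3600 + 34×60 + 33) × 24 + 19 = 49771.
Real time: 49771 / (24000/1001) = 49820771/24000 s.
Target frame: (49820771/24000) × (50) = 49820771/480 ≈ 103793.273 → 103793.
At 50 labels/s: frame 103793 → 00:34:35:43.

00:34:35:43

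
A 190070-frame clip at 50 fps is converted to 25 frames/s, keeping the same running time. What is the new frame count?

Frames at target rate = 190070 × (25) / (50) = 95035.

95035 frames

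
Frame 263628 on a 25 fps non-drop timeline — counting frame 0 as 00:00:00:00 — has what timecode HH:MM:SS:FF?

02:55:45:03

263628 ÷ 25 = 10545 full seconds, remainder 3 frames.
10545 s = 2 h 55 min 45 s.
Timecode: 02:55:45:03.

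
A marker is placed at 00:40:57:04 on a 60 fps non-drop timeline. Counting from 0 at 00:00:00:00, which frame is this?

Total seconds to the label: (0 × 3600 + 40 × 60 + 57) = 2457.
Frame index = 2457 × 60 + 4 = 147424.

frame 147424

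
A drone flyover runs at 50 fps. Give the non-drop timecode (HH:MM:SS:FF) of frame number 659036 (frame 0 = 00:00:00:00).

659036 ÷ 50 = 13180 full seconds, remainder 36 frames.
13180 s = 3 h 39 min 40 s.
Timecode: 03:39:40:36.

03:39:40:36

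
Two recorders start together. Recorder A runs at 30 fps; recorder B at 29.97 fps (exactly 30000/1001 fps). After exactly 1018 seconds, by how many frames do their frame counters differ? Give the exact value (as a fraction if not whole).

A emits 30 × 1018 = 30540 frames; B emits 30000/1001 × 1018 = 30540000/1001.
Difference = 30540/1001 frames (≈ 30.5095); B is behind A.

30540/1001 frames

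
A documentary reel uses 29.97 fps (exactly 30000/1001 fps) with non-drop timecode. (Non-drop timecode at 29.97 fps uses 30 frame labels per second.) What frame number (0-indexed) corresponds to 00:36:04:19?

Total seconds to the label: (0 × 3600 + 36 × 60 + 4) = 2164.
Frame index = 2164 × 30 + 19 = 64939.

frame 64939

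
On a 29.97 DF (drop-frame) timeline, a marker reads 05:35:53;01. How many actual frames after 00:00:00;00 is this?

Complete 10-minute blocks: 33, each 17982 frames → 593406.
Remaining 5 whole minutes in the current block: 1800 + 4 × 1798 = 8992 frames.
Within the current minute: 53 × 30 + 1 − 2 = 1589 (labels ;00/;01 skipped at this minute). Total = 593406 + 8992 + 1589 = 603987.

603987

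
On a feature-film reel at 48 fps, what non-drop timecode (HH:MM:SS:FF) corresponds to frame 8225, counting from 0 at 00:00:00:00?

00:02:51:17

8225 ÷ 48 = 171 full seconds, remainder 17 frames.
171 s = 0 h 2 min 51 s.
Timecode: 00:02:51:17.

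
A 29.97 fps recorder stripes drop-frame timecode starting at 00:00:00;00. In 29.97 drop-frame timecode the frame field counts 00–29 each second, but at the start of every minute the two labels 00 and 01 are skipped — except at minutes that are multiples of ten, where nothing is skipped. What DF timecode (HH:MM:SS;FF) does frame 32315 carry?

Ten DF minutes hold 17982 frames, so frame 32315 lies in block 1 (frames 17982–35963) with 14333 frames into that block.
The block's first minute is 1800 frames and the rest 1798 each; 14333 frames reaches minute 7, so 1 × 18 + 7 × 2 = 32 labels have been skipped so far.
Adding those back, label number 32315 + 32 = 32347 at 30 labels/s is 1078 s + 7 f = 0 h 17 min 58 s frame 7, i.e. 00:17:58;07.

00:17:58;07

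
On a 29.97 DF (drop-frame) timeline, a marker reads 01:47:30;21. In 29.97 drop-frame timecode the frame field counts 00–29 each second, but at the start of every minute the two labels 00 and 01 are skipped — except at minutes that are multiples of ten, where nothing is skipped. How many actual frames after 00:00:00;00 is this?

Complete 10-minute blocks: 10, each 17982 frames → 179820.
Remaining 7 whole minutes in the current block: 1800 + 6 × 1798 = 12588 frames.
Within the current minute: 30 × 30 + 21 − 2 = 919 (labels ;00/;01 skipped at this minute). Total = 179820 + 12588 + 919 = 193327.

193327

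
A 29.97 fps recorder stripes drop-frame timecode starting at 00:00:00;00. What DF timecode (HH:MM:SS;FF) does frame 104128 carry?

Ten DF minutes hold 17982 frames, so frame 104128 lies in block 5 (frames 89910–107891) with 14218 frames into that block.
The block's first minute is 1800 frames and the rest 1798 each; 14218 frames reaches minute 7, so 5 × 18 + 7 × 2 = 104 labels have been skipped so far.
Adding those back, label number 104128 + 104 = 104232 at 30 labels/s is 3474 s + 12 f = 0 h 57 min 54 s frame 12, i.e. 00:57:54;12.

00:57:54;12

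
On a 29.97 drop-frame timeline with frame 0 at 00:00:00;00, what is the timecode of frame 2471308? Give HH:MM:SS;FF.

22:54:19;12

Each 10-minute DF block holds 10 × 60 × 30 − 9 × 2 = 17982 frames. 2471308 ÷ 17982 → 137 full blocks, remainder 7774.
Within the partial block the first minute is 1800 frames and each further minute 1798, so 4 further minute boundaries passed. Total skipped labels = 18 × 137 + 2 × 4 = 2474.
Non-drop label index = 2471308 + 2474 = 2473782; at 30 labels/s that is 22:54:19:12, i.e. DF 22:54:19;12.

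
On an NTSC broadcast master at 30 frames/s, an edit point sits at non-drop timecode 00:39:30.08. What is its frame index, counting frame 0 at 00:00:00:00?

frame 71108

Total seconds to the label: (0 × 3600 + 39 × 60 + 30) = 2370.
Frame index = 2370 × 30 + 8 = 71108.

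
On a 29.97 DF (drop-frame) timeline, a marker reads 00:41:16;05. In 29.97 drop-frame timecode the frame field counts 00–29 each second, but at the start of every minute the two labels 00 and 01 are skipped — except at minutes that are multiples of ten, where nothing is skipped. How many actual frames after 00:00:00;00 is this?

Complete 10-minute blocks: 4, each 17982 frames → 71928.
Remaining 1 whole minute in the current block: 1800 + 0 × 1798 = 1800 frames.
Within the current minute: 16 × 30 + 5 − 2 = 483 (labels ;00/;01 skipped at this minute). Total = 71928 + 1800 + 483 = 74211.

74211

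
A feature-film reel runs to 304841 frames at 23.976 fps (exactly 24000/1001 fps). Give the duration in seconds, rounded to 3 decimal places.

Running time = 304841 × 1001/24000 = 305145841/24000 s ≈ 12714.410 s.

12714.410 seconds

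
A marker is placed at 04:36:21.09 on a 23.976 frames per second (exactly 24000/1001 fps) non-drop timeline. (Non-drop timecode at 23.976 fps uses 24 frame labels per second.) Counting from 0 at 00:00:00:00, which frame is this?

Total seconds to the label: (4 × 3600 + 36 × 60 + 21) = 16581.
Frame index = 16581 × 24 + 9 = 397953.

frame 397953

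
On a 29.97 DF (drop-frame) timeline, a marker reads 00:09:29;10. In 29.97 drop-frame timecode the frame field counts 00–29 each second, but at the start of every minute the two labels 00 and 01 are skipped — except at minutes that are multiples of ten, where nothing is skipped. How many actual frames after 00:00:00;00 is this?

As if non-drop at 30 labels/s: (0 × 3600 + 9 × 60 + 29) × 30 + 10 = 17080.
Minute boundaries passed: 9; those not divisible by 10: 9 − 0 = 9; dropped labels = 2 × 9 = 18.
Actual frame index = 17080 − 18 = 17062.

17062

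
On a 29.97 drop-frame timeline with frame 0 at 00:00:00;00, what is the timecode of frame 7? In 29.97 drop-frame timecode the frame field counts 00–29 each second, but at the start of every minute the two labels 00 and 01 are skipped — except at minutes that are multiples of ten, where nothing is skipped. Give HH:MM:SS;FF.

00:00:00;07

Ten DF minutes hold 17982 frames, so frame 7 lies in block 0 (frames 0–17981) with 7 frames into that block.
The block's first minute is 1800 frames and the rest 1798 each; 7 frames reaches minute 0, so 0 × 18 + 0 × 2 = 0 labels have been skipped so far.
Adding those back, label number 7 + 0 = 7 at 30 labels/s is 0 s + 7 f = 0 h 0 min 0 s frame 7, i.e. 00:00:00;07.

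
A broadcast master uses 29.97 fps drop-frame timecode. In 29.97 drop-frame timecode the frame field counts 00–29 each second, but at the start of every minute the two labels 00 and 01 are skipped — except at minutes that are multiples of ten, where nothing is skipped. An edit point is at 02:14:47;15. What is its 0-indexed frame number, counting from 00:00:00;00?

242383

Complete 10-minute blocks: 13, each 17982 frames → 233766.
Remaining 4 whole minutes in the current block: 1800 + 3 × 1798 = 7194 frames.
Within the current minute: 47 × 30 + 15 − 2 = 1423 (labels ;00/;01 skipped at this minute). Total = 233766 + 7194 + 1423 = 242383.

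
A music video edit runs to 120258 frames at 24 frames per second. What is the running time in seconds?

Running time = 120258 / (24) = 5010.75 s.

5010.75 seconds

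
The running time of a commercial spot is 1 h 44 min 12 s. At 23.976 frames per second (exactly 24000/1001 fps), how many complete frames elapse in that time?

1 h 44 min 12 s = 6252 s.
Frames = 6252 × 24000/1001 = 150048000/1001 ≈ 149898.1019.
Complete frames: 149898.

149898 frames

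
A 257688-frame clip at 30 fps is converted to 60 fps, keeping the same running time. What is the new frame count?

515376 frames

Target frames = source frames × (target rate / source rate) = 257688 × (60)/(30) = 257688 × 2 = 515376.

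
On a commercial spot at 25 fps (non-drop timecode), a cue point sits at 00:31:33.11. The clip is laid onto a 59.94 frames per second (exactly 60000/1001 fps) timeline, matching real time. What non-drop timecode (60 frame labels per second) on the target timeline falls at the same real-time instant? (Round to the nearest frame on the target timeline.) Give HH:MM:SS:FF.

00:31:31:33

Source frame index: (0×3600 + 31×60 + 33) × 25 + 11 = 47336.
Real time: 47336 / (25) = 47336/25 s.
Target frame: (47336/25) × (60000/1001) = 113606400/1001 ≈ 113492.907 → 113493.
At 60 labels/s: frame 113493 → 00:31:31:33.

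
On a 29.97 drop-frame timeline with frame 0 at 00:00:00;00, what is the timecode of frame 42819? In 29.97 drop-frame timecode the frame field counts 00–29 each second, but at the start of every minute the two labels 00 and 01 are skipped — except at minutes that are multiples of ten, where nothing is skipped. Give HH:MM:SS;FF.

Each 10-minute DF block holds 10 × 60 × 30 − 9 × 2 = 17982 frames. 42819 ÷ 17982 → 2 full blocks, remainder 6855.
Within the partial block the first minute is 1800 frames and each further minute 1798, so 3 further minute boundaries passed. Total skipped labels = 18 × 2 + 2 × 3 = 42.
Non-drop label index = 42819 + 42 = 42861; at 30 labels/s that is 00:23:48:21, i.e. DF 00:23:48;21.

00:23:48;21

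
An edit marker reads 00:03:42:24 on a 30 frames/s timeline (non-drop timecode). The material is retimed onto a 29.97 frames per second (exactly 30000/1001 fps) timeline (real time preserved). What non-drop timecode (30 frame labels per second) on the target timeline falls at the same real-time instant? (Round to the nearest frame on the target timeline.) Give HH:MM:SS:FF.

00:03:42:17

Source frame index: (0×3600 + 3×60 + 42) × 30 + 24 = 6684.
Real time: 6684 / (30) = 1114/5 s.
Target frame: (1114/5) × (30000/1001) = 6684000/1001 ≈ 6677.323 → 6677.
At 30 labels/s: frame 6677 → 00:03:42:17.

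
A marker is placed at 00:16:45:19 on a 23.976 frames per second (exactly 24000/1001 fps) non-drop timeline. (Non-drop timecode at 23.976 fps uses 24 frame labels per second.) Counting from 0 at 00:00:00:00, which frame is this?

24139

Total seconds to the label: (0 × 3600 + 16 × 60 + 45) = 1005.
Frame index = 1005 × 24 + 19 = 24139.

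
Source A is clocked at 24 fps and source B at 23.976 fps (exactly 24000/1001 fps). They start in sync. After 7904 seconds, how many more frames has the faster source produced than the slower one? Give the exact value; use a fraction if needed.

A emits 24 × 7904 = 189696 frames; B emits 24000/1001 × 7904 = 14592000/77.
Difference = 14592/77 frames (≈ 189.5065); B is behind A.

14592/77 frames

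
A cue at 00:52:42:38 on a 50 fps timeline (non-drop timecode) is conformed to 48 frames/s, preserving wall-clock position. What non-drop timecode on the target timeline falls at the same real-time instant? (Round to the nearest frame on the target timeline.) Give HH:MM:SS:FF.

Source frame index: (0×3600 + 52×60 + 42) × 50 + 38 = 158138.
Real time: 158138 / (50) = 79069/25 s.
Target frame: (79069/25) × (48) = 3795312/25 ≈ 151812.480 → 151812.
At 48 labels/s: frame 151812 → 00:52:42:36.

00:52:42:36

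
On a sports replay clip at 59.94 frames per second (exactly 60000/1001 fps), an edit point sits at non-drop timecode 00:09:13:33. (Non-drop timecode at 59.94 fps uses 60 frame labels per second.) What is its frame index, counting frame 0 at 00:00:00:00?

Total seconds to the label: (0 × 3600 + 9 × 60 + 13) = 553.
Frame index = 553 × 60 + 33 = 33213.

frame 33213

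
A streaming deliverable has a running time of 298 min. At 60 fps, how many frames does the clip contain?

1072800 frames

298 min = 17880 s.
Frames = 17880 × 60 = 1072800.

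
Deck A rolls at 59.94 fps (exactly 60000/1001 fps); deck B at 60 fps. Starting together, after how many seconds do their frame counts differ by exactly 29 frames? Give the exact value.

The gap grows by |60 − 60000/1001| = 60/1001 frames per second.
Time for a 29-frame gap: 29 ÷ (60/1001) = 29029/60 s.

29029/60 seconds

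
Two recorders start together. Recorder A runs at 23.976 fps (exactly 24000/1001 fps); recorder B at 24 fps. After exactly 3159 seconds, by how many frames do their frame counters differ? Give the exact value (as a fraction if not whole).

5832/77 frames

A emits 24000/1001 × 3159 = 5832000/77 frames; B emits 24 × 3159 = 75816.
Difference = 5832/77 frames (≈ 75.7403); B is ahead of A.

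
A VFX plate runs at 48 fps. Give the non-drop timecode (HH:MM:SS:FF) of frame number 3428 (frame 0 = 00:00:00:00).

00:01:11:20

3428 ÷ 48 = 71 full seconds, remainder 20 frames.
71 s = 0 h 1 min 11 s.
Timecode: 00:01:11:20.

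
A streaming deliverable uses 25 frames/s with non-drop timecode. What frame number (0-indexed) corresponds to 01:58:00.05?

Total seconds to the label: (1 × 3600 + 58 × 60 + 0) = 7080.
Frame index = 7080 × 25 + 5 = 177005.

frame 177005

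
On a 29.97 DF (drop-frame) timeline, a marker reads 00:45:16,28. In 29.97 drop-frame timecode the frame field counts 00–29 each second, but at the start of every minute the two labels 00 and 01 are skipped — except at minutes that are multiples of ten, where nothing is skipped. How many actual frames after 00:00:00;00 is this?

81426

As if non-drop at 30 labels/s: (0 × 3600 + 45 × 60 + 16) × 30 + 28 = 81508.
Minute boundaries passed: 45; those not divisible by 10: 45 − 4 = 41; dropped labels = 2 × 41 = 82.
Actual frame index = 81508 − 82 = 81426.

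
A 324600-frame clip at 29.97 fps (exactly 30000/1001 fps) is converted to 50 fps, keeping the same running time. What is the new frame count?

Target frames = source frames × (target rate / source rate) = 324600 × (50)/(30000/1001) = 324600 × 1001/600 = 541541.

541541 frames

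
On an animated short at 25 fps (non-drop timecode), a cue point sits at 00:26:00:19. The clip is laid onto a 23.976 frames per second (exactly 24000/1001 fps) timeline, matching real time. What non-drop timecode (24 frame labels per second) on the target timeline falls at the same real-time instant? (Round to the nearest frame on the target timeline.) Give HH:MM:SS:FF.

00:25:59:05

Source frame index: (0×3600 + 26×60 + 0) × 25 + 19 = 39019.
Real time: 39019 / (25) = 39019/25 s.
Target frame: (39019/25) × (24000/1001) = 37458240/1001 ≈ 37420.819 → 37421.
At 24 labels/s: frame 37421 → 00:25:59:05.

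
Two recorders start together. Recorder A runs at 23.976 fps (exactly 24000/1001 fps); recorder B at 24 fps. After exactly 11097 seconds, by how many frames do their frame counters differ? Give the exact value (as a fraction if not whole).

A emits 24000/1001 × 11097 = 266328000/1001 frames; B emits 24 × 11097 = 266328.
Difference = 266328/1001 frames (≈ 266.0619); B is ahead of A.

266328/1001 frames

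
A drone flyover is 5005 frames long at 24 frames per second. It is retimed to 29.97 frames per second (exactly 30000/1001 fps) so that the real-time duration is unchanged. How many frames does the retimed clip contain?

Target frames = source frames × (target rate / source rate) = 5005 × (30000/1001)/(24) = 5005 × 1250/1001 = 6250.

6250 frames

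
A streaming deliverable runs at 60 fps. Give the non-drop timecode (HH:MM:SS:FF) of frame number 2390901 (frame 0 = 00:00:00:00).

11:04:08:21

2390901 ÷ 60 = 39848 full seconds, remainder 21 frames.
39848 s = 11 h 4 min 8 s.
Timecode: 11:04:08:21.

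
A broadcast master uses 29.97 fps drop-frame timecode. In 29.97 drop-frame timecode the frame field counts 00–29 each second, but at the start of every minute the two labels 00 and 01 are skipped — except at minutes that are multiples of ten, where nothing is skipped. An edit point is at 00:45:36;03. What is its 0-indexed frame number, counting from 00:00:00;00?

82001

Complete 10-minute blocks: 4, each 17982 frames → 71928.
Remaining 5 whole minutes in the current block: 1800 + 4 × 1798 = 8992 frames.
Within the current minute: 36 × 30 + 3 − 2 = 1081 (labels ;00/;01 skipped at this minute). Total = 71928 + 8992 + 1081 = 82001.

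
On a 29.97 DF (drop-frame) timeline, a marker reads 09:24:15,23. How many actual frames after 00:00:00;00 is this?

Complete 10-minute blocks: 56, each 17982 frames → 1006992.
Remaining 4 whole minutes in the current block: 1800 + 3 × 1798 = 7194 frames.
Within the current minute: 15 × 30 + 23 − 2 = 471 (labels ;00/;01 skipped at this minute). Total = 1006992 + 7194 + 471 = 1014657.

1014657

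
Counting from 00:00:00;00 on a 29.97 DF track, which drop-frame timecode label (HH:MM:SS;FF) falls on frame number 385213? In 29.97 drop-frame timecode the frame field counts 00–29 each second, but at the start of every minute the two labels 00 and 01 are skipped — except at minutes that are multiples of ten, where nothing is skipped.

03:34:13;09

Ten DF minutes hold 17982 frames, so frame 385213 lies in block 21 (frames 377622–395603) with 7591 frames into that block.
The block's first minute is 1800 frames and the rest 1798 each; 7591 frames reaches minute 4, so 21 × 18 + 4 × 2 = 386 labels have been skipped so far.
Adding those back, label number 385213 + 386 = 385599 at 30 labels/s is 12853 s + 9 f = 3 h 34 min 13 s frame 9, i.e. 03:34:13;09.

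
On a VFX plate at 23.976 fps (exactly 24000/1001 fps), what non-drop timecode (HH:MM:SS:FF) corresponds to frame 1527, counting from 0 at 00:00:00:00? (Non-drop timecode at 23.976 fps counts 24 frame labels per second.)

00:01:03:15

1527 ÷ 24 = 63 full seconds, remainder 15 frames.
63 s = 0 h 1 min 3 s.
Timecode: 00:01:03:15.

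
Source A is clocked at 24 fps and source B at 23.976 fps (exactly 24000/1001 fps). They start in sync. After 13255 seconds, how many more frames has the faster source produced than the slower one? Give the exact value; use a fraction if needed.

A emits 24 × 13255 = 318120 frames; B emits 24000/1001 × 13255 = 28920000/91.
Difference = 28920/91 frames (≈ 317.8022); B is behind A.

28920/91 frames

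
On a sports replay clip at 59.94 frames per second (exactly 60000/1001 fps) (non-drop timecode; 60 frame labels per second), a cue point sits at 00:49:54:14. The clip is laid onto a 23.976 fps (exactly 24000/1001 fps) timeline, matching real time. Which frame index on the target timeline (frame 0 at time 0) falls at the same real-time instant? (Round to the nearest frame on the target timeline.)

frame 71862

Source frame index: (0×3600 + 49×60 + 54) × 60 + 14 = 179654.
Real time: 179654 / (60000/1001) = 89916827/30000 s.
Target frame: (89916827/30000) × (24000/1001) = 359308/5 ≈ 71861.600 → 71862.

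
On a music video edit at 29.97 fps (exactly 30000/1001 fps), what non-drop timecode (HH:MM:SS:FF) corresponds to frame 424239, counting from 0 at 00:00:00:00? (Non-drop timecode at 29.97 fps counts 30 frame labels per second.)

03:55:41:09

424239 ÷ 30 = 14141 full seconds, remainder 9 frames.
14141 s = 3 h 55 min 41 s.
Timecode: 03:55:41:09.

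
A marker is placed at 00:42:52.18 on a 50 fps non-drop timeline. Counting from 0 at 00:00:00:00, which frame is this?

Total seconds to the label: (0 × 3600 + 42 × 60 + 52) = 2572.
Frame index = 2572 × 50 + 18 = 128618.

frame 128618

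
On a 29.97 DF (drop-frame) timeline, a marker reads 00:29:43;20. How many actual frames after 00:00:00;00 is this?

As if non-drop at 30 labels/s: (0 × 3600 + 29 × 60 + 43) × 30 + 20 = 53510.
Minute boundaries passed: 29; those not divisible by 10: 29 − 2 = 27; dropped labels = 2 × 27 = 54.
Actual frame index = 53510 − 54 = 53456.

53456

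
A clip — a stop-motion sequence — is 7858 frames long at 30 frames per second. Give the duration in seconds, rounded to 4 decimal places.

261.9333 seconds

Running time = 7858 × 1/30 = 3929/15 s ≈ 261.9333 s.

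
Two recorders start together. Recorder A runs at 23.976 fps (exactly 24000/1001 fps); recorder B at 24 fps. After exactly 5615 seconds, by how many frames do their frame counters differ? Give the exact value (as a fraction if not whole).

A emits 24000/1001 × 5615 = 134760000/1001 frames; B emits 24 × 5615 = 134760.
Difference = 134760/1001 frames (≈ 134.6254); B is ahead of A.

134760/1001 frames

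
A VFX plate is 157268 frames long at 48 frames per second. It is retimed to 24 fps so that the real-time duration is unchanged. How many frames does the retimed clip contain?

Target frames = source frames × (target rate / source rate) = 157268 × (24)/(48) = 157268 × 1/2 = 78634.

78634 frames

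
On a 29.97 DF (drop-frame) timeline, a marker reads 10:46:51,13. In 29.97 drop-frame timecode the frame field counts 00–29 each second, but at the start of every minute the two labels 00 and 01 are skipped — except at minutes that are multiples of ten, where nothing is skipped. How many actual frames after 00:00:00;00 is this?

1163179

Complete 10-minute blocks: 64, each 17982 frames → 1150848.
Remaining 6 whole minutes in the current block: 1800 + 5 × 1798 = 10790 frames.
Within the current minute: 51 × 30 + 13 − 2 = 1541 (labels ;00/;01 skipped at this minute). Total = 1150848 + 10790 + 1541 = 1163179.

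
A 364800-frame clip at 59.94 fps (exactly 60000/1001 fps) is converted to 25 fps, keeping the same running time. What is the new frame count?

152152 frames

Target frames = source frames × (target rate / source rate) = 364800 × (25)/(60000/1001) = 364800 × 1001/2400 = 152152.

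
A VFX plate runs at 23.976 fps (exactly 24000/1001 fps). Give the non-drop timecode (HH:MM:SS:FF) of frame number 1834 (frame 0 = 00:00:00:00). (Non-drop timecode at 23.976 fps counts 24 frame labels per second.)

1834 ÷ 24 = 76 full seconds, remainder 10 frames.
76 s = 0 h 1 min 16 s.
Timecode: 00:01:16:10.

00:01:16:10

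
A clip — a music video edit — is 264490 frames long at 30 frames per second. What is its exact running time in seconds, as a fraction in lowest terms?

Running time = 264490 ÷ (30) = 264490 × 1/30 = 26449/3 s.

26449/3 seconds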